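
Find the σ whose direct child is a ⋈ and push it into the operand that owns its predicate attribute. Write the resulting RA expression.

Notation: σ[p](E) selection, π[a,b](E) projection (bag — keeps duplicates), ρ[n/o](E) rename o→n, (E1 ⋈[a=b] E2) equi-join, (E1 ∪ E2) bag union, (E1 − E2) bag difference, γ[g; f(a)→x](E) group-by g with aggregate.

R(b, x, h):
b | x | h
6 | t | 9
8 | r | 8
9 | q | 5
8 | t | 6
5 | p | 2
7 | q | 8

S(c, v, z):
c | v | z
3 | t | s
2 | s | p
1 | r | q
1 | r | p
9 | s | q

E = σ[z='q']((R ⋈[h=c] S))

σ filters on z, owned by the right side.
E' = (R ⋈[h=c] σ[z='q'](S))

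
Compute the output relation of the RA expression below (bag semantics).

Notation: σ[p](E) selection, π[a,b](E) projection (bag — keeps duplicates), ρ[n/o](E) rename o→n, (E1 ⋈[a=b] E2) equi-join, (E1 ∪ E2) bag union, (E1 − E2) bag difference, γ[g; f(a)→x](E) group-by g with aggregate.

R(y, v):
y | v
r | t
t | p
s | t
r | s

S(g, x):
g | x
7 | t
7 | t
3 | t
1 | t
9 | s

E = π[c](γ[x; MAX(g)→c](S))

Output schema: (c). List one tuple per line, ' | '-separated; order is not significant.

Per-node cardinality:
  S → 5
  γ[x; MAX(g)→c](S) → 2
  π[c](γ[x; MAX(g)→c](S)) → 2

== RESULT ==
c
7
9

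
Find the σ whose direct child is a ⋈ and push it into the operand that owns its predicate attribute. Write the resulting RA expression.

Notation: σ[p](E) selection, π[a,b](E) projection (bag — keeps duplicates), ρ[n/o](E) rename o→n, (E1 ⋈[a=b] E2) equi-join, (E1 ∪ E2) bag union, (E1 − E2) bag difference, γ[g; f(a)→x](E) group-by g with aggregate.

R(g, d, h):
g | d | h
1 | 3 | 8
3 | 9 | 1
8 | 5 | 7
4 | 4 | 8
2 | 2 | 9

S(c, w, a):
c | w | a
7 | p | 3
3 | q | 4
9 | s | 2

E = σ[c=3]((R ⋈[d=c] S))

σ filters on c, owned by the right side.
E' = (R ⋈[d=c] σ[c=3](S))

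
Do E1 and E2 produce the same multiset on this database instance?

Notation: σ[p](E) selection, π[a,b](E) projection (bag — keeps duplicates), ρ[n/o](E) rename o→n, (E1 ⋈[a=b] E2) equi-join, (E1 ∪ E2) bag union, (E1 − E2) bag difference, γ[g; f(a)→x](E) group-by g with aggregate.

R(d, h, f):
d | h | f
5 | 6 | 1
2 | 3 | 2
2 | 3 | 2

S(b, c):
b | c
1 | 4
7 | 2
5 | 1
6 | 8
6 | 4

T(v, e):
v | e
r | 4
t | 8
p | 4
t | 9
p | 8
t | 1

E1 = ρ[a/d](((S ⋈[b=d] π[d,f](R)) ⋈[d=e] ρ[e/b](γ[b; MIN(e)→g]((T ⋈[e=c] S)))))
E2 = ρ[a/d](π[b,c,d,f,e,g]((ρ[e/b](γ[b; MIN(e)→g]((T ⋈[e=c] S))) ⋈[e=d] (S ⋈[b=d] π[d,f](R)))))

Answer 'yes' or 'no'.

E1 per-node cardinality:
  S → 5
  R → 3
  π[d,f](R) → 3
  (S ⋈[b=d] π[d,f](R)) → 1
  T → 6
  S → 5
  (T ⋈[e=c] S) → 7
  γ[b; MIN(e)→g]((T ⋈[e=c] S)) → 3
  ρ[e/b](γ[b; MIN(e)→g]((T ⋈[e=c] S))) → 3
  ((S ⋈[b=d] π[d,f](R)) ⋈[d=e] ρ[e/b](γ[b; MIN(e)→g]((T ⋈[e=c] S)))) → 1
  ρ[a/d](((S ⋈[b=d] π[d,f](R)) ⋈[d=e] ρ[e/b](γ[b; MIN(e)→g]((T ⋈[e=c] S))))) → 1
E2 per-node cardinality:
  T → 6
  S → 5
  (T ⋈[e=c] S) → 7
  γ[b; MIN(e)→g]((T ⋈[e=c] S)) → 3
  ρ[e/b](γ[b; MIN(e)→g]((T ⋈[e=c] S))) → 3
  S → 5
  R → 3
  π[d,f](R) → 3
  (S ⋈[b=d] π[d,f](R)) → 1
  (ρ[e/b](γ[b; MIN(e)→g]((T ⋈[e=c] S))) ⋈[e=d] (S ⋈[b=d] π[d,f](R))) → 1
  π[b,c,d,f,e,g]((ρ[e/b](γ[b; MIN(e)→g]((T ⋈[e=c] S))) ⋈[e=d] (S ⋈[b=d] π[d,f](R)))) → 1
  ρ[a/d](π[b,c,d,f,e,g]((ρ[e/b](γ[b; MIN(e)→g]((T ⋈[e=c] S))) ⋈[e=d] (S ⋈[b=d] π[d,f](R))))) → 1

E1 and E2 produce the same multiset:
b | c | a | f | e | g
5 | 1 | 5 | 1 | 5 | 1

yes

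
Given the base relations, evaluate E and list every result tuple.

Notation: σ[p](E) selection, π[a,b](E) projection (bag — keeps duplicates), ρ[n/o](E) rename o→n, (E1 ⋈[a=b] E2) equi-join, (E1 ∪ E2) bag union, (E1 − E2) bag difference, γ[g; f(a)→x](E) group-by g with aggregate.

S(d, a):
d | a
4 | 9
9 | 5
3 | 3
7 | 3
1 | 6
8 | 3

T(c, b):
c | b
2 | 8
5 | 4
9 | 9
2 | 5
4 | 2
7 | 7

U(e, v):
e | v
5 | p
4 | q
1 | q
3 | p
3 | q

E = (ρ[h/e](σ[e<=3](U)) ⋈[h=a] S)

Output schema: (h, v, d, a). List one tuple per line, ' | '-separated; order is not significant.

Per-node cardinality:
  U → 5
  σ[e<=3](U) → 3
  ρ[h/e](σ[e<=3](U)) → 3
  S → 6
  (ρ[h/e](σ[e<=3](U)) ⋈[h=a] S) → 6

== RESULT ==
h | v | d | a
3 | p | 3 | 3
3 | p | 7 | 3
3 | p | 8 | 3
3 | q | 3 | 3
3 | q | 7 | 3
3 | q | 8 | 3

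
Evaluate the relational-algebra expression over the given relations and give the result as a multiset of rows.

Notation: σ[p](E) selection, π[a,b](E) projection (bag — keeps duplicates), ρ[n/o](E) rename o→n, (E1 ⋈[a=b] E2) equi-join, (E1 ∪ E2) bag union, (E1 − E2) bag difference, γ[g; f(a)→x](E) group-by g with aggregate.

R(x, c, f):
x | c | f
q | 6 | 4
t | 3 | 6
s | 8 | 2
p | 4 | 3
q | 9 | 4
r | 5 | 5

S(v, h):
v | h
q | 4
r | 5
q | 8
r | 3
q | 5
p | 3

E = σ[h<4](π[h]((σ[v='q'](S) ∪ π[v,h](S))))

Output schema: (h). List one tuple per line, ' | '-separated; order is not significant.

Per-node cardinality:
  S → 6
  σ[v='q'](S) → 3
  S → 6
  π[v,h](S) → 6
  (σ[v='q'](S) ∪ π[v,h](S)) → 9
  π[h]((σ[v='q'](S) ∪ π[v,h](S))) → 9
  σ[h<4](π[h]((σ[v='q'](S) ∪ π[v,h](S)))) → 2

== RESULT ==
h
3
3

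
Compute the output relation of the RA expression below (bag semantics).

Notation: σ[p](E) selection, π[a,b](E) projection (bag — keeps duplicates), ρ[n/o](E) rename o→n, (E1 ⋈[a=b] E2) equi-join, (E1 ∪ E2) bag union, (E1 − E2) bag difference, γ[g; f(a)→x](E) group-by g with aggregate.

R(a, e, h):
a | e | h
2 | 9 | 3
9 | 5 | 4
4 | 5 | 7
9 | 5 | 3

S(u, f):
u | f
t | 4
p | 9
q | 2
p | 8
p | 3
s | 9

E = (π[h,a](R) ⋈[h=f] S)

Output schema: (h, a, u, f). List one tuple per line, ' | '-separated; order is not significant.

Subexpression sizes:
  R → 4
  π[h,a](R) → 4
  S → 6
  (π[h,a](R) ⋈[h=f] S) → 3

== RESULT ==
h | a | u | f
3 | 2 | p | 3
3 | 9 | p | 3
4 | 9 | t | 4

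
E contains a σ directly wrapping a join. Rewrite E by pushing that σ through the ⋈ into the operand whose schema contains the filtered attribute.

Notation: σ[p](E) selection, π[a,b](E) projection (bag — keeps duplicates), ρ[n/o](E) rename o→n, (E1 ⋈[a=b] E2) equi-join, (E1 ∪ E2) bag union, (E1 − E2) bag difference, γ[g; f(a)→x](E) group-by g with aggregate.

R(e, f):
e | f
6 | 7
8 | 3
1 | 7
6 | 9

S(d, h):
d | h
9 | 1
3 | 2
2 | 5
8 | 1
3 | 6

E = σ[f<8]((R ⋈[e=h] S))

σ filters on f, owned by the left side.
E' = (σ[f<8](R) ⋈[e=h] S)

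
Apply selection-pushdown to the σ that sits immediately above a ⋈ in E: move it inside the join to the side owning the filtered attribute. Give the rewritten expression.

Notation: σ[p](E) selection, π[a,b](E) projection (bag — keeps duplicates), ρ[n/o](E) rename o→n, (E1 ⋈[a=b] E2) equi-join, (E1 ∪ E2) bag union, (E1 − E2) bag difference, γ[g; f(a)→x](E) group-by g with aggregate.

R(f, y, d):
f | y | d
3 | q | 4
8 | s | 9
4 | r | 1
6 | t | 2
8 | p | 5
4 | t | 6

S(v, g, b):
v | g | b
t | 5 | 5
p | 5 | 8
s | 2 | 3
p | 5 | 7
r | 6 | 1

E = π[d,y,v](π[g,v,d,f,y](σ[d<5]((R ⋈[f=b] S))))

σ filters on d, owned by the left side.
E' = π[d,y,v](π[g,v,d,f,y]((σ[d<5](R) ⋈[f=b] S)))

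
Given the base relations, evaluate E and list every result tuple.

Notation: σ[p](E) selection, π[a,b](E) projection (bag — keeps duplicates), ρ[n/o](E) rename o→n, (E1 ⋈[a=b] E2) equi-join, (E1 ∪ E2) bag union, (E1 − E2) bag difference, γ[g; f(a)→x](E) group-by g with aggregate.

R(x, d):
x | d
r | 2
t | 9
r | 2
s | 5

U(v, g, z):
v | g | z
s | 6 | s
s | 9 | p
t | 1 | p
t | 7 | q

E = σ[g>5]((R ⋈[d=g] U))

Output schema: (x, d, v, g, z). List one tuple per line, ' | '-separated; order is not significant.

Per-node cardinality:
  R → 4
  U → 4
  (R ⋈[d=g] U) → 1
  σ[g>5]((R ⋈[d=g] U)) → 1

== RESULT ==
x | d | v | g | z
t | 9 | s | 9 | p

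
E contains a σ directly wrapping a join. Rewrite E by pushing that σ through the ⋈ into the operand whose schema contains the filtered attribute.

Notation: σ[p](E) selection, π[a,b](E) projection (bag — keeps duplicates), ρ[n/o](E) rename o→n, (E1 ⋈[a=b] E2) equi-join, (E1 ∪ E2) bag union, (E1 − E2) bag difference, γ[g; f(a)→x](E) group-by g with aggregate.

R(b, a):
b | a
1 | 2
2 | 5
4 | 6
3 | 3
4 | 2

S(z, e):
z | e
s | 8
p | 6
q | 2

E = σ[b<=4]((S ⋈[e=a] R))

σ filters on b, owned by the right side.
E' = (S ⋈[e=a] σ[b<=4](R))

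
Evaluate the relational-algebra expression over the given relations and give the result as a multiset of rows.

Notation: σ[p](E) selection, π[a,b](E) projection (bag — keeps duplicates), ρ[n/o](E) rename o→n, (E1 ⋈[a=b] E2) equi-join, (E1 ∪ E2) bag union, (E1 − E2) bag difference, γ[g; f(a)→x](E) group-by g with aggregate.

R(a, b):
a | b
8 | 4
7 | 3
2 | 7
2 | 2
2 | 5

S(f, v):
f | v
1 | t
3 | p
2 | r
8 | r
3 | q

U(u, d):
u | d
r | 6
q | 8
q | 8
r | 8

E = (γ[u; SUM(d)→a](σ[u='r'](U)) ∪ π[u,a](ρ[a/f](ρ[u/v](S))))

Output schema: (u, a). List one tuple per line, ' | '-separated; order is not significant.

Stepwise |·|:
  U → 4
  σ[u='r'](U) → 2
  γ[u; SUM(d)→a](σ[u='r'](U)) → 1
  S → 5
  ρ[u/v](S) → 5
  ρ[a/f](ρ[u/v](S)) → 5
  π[u,a](ρ[a/f](ρ[u/v](S))) → 5
  (γ[u; SUM(d)→a](σ[u='r'](U)) ∪ π[u,a](ρ[a/f](ρ[u/v](S)))) → 6

== RESULT ==
u | a
p | 3
q | 3
r | 2
r | 8
r | 14
t | 1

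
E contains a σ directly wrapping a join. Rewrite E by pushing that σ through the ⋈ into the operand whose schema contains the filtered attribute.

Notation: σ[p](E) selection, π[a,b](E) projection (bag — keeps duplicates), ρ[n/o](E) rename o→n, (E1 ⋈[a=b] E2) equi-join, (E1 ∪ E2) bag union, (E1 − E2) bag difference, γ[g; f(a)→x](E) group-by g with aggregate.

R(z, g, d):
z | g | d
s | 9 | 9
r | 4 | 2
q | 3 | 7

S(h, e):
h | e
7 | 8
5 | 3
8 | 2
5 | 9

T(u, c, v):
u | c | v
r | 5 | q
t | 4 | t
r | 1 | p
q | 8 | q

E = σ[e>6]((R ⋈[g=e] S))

σ filters on e, owned by the right side.
E' = (R ⋈[g=e] σ[e>6](S))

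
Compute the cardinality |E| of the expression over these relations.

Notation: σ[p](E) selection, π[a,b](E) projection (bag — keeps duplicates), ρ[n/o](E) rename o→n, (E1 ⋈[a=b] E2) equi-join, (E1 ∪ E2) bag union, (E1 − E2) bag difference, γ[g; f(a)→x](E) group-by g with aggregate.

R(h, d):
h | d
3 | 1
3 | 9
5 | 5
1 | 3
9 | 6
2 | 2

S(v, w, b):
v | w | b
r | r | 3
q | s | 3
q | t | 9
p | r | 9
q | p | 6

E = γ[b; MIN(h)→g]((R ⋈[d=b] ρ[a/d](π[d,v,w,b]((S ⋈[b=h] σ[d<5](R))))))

Row counts bottom-up:
  R → 6
  S → 5
  R → 6
  σ[d<5](R) → 3
  (S ⋈[b=h] σ[d<5](R)) → 2
  π[d,v,w,b]((S ⋈[b=h] σ[d<5](R))) → 2
  ρ[a/d](π[d,v,w,b]((S ⋈[b=h] σ[d<5](R)))) → 2
  (R ⋈[d=b] ρ[a/d](π[d,v,w,b]((S ⋈[b=h] σ[d<5](R))))) → 2
  γ[b; MIN(h)→g]((R ⋈[d=b] ρ[a/d](π[d,v,w,b]((S ⋈[b=h] σ[d<5](R)))))) → 1

|E| = 1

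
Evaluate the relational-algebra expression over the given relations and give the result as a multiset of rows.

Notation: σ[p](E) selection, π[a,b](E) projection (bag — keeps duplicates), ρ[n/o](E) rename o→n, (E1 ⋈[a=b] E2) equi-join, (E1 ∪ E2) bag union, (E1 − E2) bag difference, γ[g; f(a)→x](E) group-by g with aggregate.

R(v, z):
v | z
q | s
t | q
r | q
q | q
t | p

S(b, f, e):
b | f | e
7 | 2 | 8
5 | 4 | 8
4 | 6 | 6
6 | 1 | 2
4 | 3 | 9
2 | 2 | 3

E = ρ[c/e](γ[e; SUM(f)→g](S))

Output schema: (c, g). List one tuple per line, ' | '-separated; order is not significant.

Subexpression sizes:
  S → 6
  γ[e; SUM(f)→g](S) → 5
  ρ[c/e](γ[e; SUM(f)→g](S)) → 5

== RESULT ==
c | g
2 | 1
3 | 2
6 | 6
8 | 6
9 | 3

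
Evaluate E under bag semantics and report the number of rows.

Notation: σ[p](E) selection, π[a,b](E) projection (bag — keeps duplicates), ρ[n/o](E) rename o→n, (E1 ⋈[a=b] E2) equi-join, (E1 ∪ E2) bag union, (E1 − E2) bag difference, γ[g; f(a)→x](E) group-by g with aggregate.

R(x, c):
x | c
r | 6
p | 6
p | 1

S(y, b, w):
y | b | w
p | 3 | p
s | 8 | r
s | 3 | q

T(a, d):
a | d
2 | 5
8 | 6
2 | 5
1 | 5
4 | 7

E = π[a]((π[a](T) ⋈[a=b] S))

Row counts bottom-up:
  T → 5
  π[a](T) → 5
  S → 3
  (π[a](T) ⋈[a=b] S) → 1
  π[a]((π[a](T) ⋈[a=b] S)) → 1

|E| = 1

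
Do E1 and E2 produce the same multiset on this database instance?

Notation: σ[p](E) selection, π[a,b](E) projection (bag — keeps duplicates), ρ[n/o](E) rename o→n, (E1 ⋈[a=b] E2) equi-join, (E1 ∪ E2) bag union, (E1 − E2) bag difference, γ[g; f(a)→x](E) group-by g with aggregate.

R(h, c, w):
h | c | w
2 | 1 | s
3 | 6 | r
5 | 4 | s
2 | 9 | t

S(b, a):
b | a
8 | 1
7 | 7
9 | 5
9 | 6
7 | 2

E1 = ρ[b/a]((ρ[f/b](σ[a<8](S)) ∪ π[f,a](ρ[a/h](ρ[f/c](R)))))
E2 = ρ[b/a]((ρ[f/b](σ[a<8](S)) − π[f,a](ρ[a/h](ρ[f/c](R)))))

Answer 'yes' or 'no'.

E1 subexpression sizes:
  S → 5
  σ[a<8](S) → 5
  ρ[f/b](σ[a<8](S)) → 5
  R → 4
  ρ[f/c](R) → 4
  ρ[a/h](ρ[f/c](R)) → 4
  π[f,a](ρ[a/h](ρ[f/c](R))) → 4
  (ρ[f/b](σ[a<8](S)) ∪ π[f,a](ρ[a/h](ρ[f/c](R)))) → 9
  ρ[b/a]((ρ[f/b](σ[a<8](S)) ∪ π[f,a](ρ[a/h](ρ[f/c](R))))) → 9
E2 subexpression sizes:
  S → 5
  σ[a<8](S) → 5
  ρ[f/b](σ[a<8](S)) → 5
  R → 4
  ρ[f/c](R) → 4
  ρ[a/h](ρ[f/c](R)) → 4
  π[f,a](ρ[a/h](ρ[f/c](R))) → 4
  (ρ[f/b](σ[a<8](S)) − π[f,a](ρ[a/h](ρ[f/c](R)))) → 5
  ρ[b/a]((ρ[f/b](σ[a<8](S)) − π[f,a](ρ[a/h](ρ[f/c](R))))) → 5

E1 result:
f | b
1 | 2
4 | 5
6 | 3
7 | 2
7 | 7
8 | 1
9 | 2
9 | 5
9 | 6
E2 result:
f | b
7 | 2
7 | 7
8 | 1
9 | 5
9 | 6
Witness: (1, 2) appears 1× in E1 but 0× in E2.

no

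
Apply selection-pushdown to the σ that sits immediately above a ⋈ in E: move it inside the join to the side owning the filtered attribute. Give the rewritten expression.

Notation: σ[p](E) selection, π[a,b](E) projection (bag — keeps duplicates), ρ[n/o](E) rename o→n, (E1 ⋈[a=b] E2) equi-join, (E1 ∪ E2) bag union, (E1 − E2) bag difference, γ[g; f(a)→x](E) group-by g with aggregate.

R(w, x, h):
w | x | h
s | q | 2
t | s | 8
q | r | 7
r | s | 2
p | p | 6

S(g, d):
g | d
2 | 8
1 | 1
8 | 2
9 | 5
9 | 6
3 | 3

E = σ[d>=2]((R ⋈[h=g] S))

σ filters on d, owned by the right side.
E' = (R ⋈[h=g] σ[d>=2](S))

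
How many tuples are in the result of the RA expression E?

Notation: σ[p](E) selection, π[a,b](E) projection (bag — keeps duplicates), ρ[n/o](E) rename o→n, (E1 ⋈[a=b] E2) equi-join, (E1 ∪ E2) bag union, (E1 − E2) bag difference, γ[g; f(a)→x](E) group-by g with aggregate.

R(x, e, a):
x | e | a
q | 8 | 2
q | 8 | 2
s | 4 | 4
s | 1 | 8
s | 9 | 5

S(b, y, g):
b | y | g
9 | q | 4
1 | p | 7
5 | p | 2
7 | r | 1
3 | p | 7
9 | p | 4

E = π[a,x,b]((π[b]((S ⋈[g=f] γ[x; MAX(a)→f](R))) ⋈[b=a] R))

Row counts bottom-up:
  S → 6
  R → 5
  γ[x; MAX(a)→f](R) → 2
  (S ⋈[g=f] γ[x; MAX(a)→f](R)) → 1
  π[b]((S ⋈[g=f] γ[x; MAX(a)→f](R))) → 1
  R → 5
  (π[b]((S ⋈[g=f] γ[x; MAX(a)→f](R))) ⋈[b=a] R) → 1
  π[a,x,b]((π[b]((S ⋈[g=f] γ[x; MAX(a)→f](R))) ⋈[b=a] R)) → 1

|E| = 1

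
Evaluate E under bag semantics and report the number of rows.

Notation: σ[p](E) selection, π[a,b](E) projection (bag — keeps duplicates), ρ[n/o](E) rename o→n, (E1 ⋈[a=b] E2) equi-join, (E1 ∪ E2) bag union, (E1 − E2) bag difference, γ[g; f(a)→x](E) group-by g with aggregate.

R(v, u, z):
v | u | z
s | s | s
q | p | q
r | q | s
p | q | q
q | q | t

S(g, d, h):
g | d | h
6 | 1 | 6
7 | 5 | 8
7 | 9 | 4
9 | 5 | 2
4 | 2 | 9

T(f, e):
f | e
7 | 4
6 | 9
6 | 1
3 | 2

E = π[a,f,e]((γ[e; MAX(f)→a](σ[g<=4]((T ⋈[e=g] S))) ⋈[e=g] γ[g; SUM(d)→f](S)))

Row counts bottom-up:
  T → 4
  S → 5
  (T ⋈[e=g] S) → 2
  σ[g<=4]((T ⋈[e=g] S)) → 1
  γ[e; MAX(f)→a](σ[g<=4]((T ⋈[e=g] S))) → 1
  S → 5
  γ[g; SUM(d)→f](S) → 4
  (γ[e; MAX(f)→a](σ[g<=4]((T ⋈[e=g] S))) ⋈[e=g] γ[g; SUM(d)→f](S)) → 1
  π[a,f,e]((γ[e; MAX(f)→a](σ[g<=4]((T ⋈[e=g] S))) ⋈[e=g] γ[g; SUM(d)→f](S))) → 1

|E| = 1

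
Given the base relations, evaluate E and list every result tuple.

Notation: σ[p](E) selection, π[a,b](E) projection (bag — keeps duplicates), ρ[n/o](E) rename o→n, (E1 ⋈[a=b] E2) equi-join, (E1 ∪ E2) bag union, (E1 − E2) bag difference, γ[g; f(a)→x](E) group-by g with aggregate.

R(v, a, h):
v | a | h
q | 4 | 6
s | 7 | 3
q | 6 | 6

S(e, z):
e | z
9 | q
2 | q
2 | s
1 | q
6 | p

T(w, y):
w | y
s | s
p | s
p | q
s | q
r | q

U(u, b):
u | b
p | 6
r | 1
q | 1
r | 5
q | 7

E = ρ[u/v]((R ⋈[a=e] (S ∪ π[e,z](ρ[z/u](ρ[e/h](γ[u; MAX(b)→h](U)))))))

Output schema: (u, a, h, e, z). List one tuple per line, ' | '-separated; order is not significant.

Per-node cardinality:
  R → 3
  S → 5
  U → 5
  γ[u; MAX(b)→h](U) → 3
  ρ[e/h](γ[u; MAX(b)→h](U)) → 3
  ρ[z/u](ρ[e/h](γ[u; MAX(b)→h](U))) → 3
  π[e,z](ρ[z/u](ρ[e/h](γ[u; MAX(b)→h](U)))) → 3
  (S ∪ π[e,z](ρ[z/u](ρ[e/h](γ[u; MAX(b)→h](U))))) → 8
  (R ⋈[a=e] (S ∪ π[e,z](ρ[z/u](ρ[e/h](γ[u; MAX(b)→h](U)))))) → 3
  ρ[u/v]((R ⋈[a=e] (S ∪ π[e,z](ρ[z/u](ρ[e/h](γ[u; MAX(b)→h](U))))))) → 3

== RESULT ==
u | a | h | e | z
q | 6 | 6 | 6 | p
q | 6 | 6 | 6 | p
s | 7 | 3 | 7 | q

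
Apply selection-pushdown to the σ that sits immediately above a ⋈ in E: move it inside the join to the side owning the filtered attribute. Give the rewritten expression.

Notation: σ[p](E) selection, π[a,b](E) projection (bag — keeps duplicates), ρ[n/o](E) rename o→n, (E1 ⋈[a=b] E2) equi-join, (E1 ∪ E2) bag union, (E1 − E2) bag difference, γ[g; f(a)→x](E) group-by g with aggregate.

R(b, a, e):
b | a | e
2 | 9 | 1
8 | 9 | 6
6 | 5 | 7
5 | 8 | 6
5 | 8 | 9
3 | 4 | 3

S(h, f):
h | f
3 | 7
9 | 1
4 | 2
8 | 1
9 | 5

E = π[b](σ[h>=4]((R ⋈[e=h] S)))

σ filters on h, owned by the right side.
E' = π[b]((R ⋈[e=h] σ[h>=4](S)))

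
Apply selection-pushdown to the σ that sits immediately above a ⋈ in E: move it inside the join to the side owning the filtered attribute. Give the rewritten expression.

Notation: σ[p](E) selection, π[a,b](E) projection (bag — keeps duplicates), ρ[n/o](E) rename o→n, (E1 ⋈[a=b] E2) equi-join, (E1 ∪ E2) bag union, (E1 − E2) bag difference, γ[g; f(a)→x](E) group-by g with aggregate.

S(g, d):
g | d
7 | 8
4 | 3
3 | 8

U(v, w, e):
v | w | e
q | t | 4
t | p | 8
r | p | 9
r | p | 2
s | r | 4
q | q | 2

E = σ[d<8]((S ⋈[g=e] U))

σ filters on d, owned by the left side.
E' = (σ[d<8](S) ⋈[g=e] U)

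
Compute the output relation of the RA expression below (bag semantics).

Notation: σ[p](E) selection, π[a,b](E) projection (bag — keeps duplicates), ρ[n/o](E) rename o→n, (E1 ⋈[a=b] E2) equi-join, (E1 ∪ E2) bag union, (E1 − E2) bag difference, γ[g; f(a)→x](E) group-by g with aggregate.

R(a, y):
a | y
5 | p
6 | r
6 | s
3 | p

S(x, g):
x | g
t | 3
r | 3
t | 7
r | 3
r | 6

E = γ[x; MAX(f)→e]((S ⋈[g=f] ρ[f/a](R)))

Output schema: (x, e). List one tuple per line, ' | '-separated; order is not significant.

Per-node cardinality:
  S → 5
  R → 4
  ρ[f/a](R) → 4
  (S ⋈[g=f] ρ[f/a](R)) → 5
  γ[x; MAX(f)→e]((S ⋈[g=f] ρ[f/a](R))) → 2

== RESULT ==
x | e
r | 6
t | 3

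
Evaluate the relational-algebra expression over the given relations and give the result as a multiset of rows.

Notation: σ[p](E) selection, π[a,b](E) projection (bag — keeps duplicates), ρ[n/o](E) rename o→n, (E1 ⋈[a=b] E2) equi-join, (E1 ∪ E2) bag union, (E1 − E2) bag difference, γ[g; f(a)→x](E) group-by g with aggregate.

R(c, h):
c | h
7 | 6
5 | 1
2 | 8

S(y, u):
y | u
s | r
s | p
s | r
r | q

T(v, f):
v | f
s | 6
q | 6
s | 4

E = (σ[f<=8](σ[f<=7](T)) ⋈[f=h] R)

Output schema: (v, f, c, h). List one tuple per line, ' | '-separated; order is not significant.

Row counts bottom-up:
  T → 3
  σ[f<=7](T) → 3
  σ[f<=8](σ[f<=7](T)) → 3
  R → 3
  (σ[f<=8](σ[f<=7](T)) ⋈[f=h] R) → 2

== RESULT ==
v | f | c | h
q | 6 | 7 | 6
s | 6 | 7 | 6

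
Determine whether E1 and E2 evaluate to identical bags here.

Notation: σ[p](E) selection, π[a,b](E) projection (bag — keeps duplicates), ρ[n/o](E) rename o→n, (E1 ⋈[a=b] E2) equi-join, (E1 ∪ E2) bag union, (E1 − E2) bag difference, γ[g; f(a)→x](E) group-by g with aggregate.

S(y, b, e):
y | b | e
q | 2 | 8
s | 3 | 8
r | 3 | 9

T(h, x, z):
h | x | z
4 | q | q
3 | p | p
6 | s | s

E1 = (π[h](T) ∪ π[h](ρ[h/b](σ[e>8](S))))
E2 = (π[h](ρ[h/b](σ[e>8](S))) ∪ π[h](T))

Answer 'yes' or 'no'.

E1 per-node cardinality:
  T → 3
  π[h](T) → 3
  S → 3
  σ[e>8](S) → 1
  ρ[h/b](σ[e>8](S)) → 1
  π[h](ρ[h/b](σ[e>8](S))) → 1
  (π[h](T) ∪ π[h](ρ[h/b](σ[e>8](S)))) → 4
E2 per-node cardinality:
  S → 3
  σ[e>8](S) → 1
  ρ[h/b](σ[e>8](S)) → 1
  π[h](ρ[h/b](σ[e>8](S))) → 1
  T → 3
  π[h](T) → 3
  (π[h](ρ[h/b](σ[e>8](S))) ∪ π[h](T)) → 4

E1 and E2 produce the same multiset:
h
3
3
4
6

yes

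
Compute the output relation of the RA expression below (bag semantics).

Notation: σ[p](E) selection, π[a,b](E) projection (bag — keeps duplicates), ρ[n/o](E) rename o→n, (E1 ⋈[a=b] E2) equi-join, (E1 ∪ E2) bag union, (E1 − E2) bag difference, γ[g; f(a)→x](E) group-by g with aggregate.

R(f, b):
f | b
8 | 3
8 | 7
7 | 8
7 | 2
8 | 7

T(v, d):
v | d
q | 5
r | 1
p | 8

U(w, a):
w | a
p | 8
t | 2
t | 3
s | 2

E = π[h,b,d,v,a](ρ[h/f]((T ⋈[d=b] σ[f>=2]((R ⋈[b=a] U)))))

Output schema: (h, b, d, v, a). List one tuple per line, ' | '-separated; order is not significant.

Subexpression sizes:
  T → 3
  R → 5
  U → 4
  (R ⋈[b=a] U) → 4
  σ[f>=2]((R ⋈[b=a] U)) → 4
  (T ⋈[d=b] σ[f>=2]((R ⋈[b=a] U))) → 1
  ρ[h/f]((T ⋈[d=b] σ[f>=2]((R ⋈[b=a] U)))) → 1
  π[h,b,d,v,a](ρ[h/f]((T ⋈[d=b] σ[f>=2]((R ⋈[b=a] U))))) → 1

== RESULT ==
h | b | d | v | a
7 | 8 | 8 | p | 8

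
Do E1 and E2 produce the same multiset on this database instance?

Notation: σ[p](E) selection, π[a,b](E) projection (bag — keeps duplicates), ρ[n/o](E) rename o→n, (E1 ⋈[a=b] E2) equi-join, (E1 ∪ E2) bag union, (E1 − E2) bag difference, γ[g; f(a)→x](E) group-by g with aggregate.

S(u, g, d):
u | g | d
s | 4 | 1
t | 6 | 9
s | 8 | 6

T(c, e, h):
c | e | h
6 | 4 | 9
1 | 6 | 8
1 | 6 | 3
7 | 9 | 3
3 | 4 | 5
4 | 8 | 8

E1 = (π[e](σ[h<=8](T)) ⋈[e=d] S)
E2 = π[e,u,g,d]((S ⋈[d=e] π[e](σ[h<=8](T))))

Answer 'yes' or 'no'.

E1 stepwise |·|:
  T → 6
  σ[h<=8](T) → 5
  π[e](σ[h<=8](T)) → 5
  S → 3
  (π[e](σ[h<=8](T)) ⋈[e=d] S) → 3
E2 stepwise |·|:
  S → 3
  T → 6
  σ[h<=8](T) → 5
  π[e](σ[h<=8](T)) → 5
  (S ⋈[d=e] π[e](σ[h<=8](T))) → 3
  π[e,u,g,d]((S ⋈[d=e] π[e](σ[h<=8](T)))) → 3

E1 and E2 produce the same multiset:
e | u | g | d
6 | s | 8 | 6
6 | s | 8 | 6
9 | t | 6 | 9

yes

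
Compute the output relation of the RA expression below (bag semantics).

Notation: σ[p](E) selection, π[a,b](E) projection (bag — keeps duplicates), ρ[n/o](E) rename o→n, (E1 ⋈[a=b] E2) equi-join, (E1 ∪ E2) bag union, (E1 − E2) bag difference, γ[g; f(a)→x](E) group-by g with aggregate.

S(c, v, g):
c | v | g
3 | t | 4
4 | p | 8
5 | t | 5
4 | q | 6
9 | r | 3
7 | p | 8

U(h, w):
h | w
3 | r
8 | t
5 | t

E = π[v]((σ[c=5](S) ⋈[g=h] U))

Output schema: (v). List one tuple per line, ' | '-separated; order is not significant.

Row counts bottom-up:
  S → 6
  σ[c=5](S) → 1
  U → 3
  (σ[c=5](S) ⋈[g=h] U) → 1
  π[v]((σ[c=5](S) ⋈[g=h] U)) → 1

== RESULT ==
v
t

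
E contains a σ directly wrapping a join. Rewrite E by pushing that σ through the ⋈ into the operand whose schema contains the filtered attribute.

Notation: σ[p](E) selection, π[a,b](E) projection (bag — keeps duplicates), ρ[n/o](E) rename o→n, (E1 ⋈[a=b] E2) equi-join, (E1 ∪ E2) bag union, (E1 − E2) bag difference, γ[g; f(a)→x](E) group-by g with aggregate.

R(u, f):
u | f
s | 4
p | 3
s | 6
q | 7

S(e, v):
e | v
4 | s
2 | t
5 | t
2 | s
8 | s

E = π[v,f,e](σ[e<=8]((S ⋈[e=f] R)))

σ filters on e, owned by the left side.
E' = π[v,f,e]((σ[e<=8](S) ⋈[e=f] R))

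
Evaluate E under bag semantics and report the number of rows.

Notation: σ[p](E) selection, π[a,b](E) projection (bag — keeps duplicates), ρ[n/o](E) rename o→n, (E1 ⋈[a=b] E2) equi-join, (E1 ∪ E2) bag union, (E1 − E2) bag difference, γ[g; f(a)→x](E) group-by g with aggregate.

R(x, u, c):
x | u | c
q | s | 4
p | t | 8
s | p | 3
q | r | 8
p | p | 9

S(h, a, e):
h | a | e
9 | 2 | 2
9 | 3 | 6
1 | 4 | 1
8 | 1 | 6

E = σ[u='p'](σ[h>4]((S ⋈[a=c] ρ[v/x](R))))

Row counts bottom-up:
  S → 4
  R → 5
  ρ[v/x](R) → 5
  (S ⋈[a=c] ρ[v/x](R)) → 2
  σ[h>4]((S ⋈[a=c] ρ[v/x](R))) → 1
  σ[u='p'](σ[h>4]((S ⋈[a=c] ρ[v/x](R)))) → 1

|E| = 1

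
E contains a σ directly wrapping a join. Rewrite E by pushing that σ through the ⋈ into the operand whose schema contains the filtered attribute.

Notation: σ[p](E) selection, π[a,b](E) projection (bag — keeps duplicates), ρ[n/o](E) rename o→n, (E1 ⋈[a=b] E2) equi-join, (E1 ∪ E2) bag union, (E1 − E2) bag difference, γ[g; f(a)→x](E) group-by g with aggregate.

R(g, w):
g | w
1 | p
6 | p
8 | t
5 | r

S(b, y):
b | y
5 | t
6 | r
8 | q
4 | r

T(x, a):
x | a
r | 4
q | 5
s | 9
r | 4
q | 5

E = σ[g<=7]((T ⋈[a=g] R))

σ filters on g, owned by the right side.
E' = (T ⋈[a=g] σ[g<=7](R))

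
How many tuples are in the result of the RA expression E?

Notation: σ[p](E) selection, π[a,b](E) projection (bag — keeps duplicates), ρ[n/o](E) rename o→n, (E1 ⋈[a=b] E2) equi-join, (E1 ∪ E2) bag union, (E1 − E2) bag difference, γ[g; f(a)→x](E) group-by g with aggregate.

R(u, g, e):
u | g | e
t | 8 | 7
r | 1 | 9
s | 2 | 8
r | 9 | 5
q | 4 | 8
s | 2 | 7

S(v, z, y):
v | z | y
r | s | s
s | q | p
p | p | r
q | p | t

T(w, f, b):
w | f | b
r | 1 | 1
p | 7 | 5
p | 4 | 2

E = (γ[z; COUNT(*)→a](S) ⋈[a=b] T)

Stepwise |·|:
  S → 4
  γ[z; COUNT(*)→a](S) → 3
  T → 3
  (γ[z; COUNT(*)→a](S) ⋈[a=b] T) → 3

|E| = 3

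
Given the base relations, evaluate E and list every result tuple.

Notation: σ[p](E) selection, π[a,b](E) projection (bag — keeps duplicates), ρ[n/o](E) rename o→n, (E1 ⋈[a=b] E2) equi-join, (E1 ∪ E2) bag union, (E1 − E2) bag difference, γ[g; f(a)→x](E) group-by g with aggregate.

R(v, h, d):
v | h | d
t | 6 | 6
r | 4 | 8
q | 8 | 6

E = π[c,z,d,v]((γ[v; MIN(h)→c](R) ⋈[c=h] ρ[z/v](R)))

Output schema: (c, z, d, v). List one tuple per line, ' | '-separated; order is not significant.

Row counts bottom-up:
  R → 3
  γ[v; MIN(h)→c](R) → 3
  R → 3
  ρ[z/v](R) → 3
  (γ[v; MIN(h)→c](R) ⋈[c=h] ρ[z/v](R)) → 3
  π[c,z,d,v]((γ[v; MIN(h)→c](R) ⋈[c=h] ρ[z/v](R))) → 3

== RESULT ==
c | z | d | v
4 | r | 8 | r
6 | t | 6 | t
8 | q | 6 | q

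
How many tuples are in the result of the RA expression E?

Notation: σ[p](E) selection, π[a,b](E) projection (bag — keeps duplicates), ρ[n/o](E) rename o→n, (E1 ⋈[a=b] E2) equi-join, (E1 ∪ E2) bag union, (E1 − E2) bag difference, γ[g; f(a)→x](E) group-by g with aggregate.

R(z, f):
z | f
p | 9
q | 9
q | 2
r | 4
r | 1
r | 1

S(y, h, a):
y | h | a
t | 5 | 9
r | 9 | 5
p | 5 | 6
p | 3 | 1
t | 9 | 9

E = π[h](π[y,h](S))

Subexpression sizes:
  S → 5
  π[y,h](S) → 5
  π[h](π[y,h](S)) → 5

|E| = 5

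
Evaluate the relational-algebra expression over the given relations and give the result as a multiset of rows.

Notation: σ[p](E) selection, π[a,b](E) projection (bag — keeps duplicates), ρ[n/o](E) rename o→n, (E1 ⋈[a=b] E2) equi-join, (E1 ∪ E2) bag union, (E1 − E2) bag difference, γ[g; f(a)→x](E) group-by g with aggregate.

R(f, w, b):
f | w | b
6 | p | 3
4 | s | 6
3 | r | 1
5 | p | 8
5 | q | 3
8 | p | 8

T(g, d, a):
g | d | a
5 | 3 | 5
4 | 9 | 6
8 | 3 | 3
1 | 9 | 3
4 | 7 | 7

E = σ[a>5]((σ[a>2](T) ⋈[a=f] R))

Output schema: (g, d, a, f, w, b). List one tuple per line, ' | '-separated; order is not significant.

Stepwise |·|:
  T → 5
  σ[a>2](T) → 5
  R → 6
  (σ[a>2](T) ⋈[a=f] R) → 5
  σ[a>5]((σ[a>2](T) ⋈[a=f] R)) → 1

== RESULT ==
g | d | a | f | w | b
4 | 9 | 6 | 6 | p | 3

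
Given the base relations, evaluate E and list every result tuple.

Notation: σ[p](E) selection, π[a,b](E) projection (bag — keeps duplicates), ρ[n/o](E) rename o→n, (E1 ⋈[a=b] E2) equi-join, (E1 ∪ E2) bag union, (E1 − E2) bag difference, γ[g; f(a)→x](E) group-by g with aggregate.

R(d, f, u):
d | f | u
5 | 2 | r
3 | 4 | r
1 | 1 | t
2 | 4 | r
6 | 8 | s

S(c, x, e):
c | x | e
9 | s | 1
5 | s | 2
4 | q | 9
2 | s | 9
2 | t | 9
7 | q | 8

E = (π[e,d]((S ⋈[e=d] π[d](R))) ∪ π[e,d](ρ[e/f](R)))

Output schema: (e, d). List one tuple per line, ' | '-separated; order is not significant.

Stepwise |·|:
  S → 6
  R → 5
  π[d](R) → 5
  (S ⋈[e=d] π[d](R)) → 2
  π[e,d]((S ⋈[e=d] π[d](R))) → 2
  R → 5
  ρ[e/f](R) → 5
  π[e,d](ρ[e/f](R)) → 5
  (π[e,d]((S ⋈[e=d] π[d](R))) ∪ π[e,d](ρ[e/f](R))) → 7

== RESULT ==
e | d
1 | 1
1 | 1
2 | 2
2 | 5
4 | 2
4 | 3
8 | 6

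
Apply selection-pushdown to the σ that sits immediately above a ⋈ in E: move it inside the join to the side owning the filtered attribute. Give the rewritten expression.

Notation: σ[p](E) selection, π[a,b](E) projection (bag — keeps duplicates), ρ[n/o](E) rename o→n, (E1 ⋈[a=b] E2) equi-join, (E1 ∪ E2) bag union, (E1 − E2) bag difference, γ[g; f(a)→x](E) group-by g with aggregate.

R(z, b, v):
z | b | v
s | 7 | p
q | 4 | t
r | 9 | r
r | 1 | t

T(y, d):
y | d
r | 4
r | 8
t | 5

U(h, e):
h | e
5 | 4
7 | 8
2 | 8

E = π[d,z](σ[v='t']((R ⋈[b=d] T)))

σ filters on v, owned by the left side.
E' = π[d,z]((σ[v='t'](R) ⋈[b=d] T))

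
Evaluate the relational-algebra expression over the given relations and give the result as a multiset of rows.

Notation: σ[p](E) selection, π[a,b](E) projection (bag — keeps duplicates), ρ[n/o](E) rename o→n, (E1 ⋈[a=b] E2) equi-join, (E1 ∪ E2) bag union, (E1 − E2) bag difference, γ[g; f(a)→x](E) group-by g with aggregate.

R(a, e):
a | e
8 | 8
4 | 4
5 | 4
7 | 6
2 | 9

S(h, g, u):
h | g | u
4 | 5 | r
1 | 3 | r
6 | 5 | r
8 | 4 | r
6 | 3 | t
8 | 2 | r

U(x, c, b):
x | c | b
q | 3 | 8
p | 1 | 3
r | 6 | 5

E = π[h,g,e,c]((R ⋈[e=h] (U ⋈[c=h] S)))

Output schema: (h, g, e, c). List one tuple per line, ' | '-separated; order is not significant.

Row counts bottom-up:
  R → 5
  U → 3
  S → 6
  (U ⋈[c=h] S) → 3
  (R ⋈[e=h] (U ⋈[c=h] S)) → 2
  π[h,g,e,c]((R ⋈[e=h] (U ⋈[c=h] S))) → 2

== RESULT ==
h | g | e | c
6 | 3 | 6 | 6
6 | 5 | 6 | 6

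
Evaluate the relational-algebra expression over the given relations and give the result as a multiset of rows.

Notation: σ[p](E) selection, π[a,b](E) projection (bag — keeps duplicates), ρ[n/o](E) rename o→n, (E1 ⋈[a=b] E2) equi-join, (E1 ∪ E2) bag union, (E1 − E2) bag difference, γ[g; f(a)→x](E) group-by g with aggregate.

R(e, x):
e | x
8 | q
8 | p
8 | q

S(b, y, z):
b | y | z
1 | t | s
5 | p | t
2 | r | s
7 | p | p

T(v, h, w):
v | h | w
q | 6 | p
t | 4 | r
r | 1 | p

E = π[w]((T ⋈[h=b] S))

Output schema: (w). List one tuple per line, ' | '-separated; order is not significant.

Stepwise |·|:
  T → 3
  S → 4
  (T ⋈[h=b] S) → 1
  π[w]((T ⋈[h=b] S)) → 1

== RESULT ==
w
p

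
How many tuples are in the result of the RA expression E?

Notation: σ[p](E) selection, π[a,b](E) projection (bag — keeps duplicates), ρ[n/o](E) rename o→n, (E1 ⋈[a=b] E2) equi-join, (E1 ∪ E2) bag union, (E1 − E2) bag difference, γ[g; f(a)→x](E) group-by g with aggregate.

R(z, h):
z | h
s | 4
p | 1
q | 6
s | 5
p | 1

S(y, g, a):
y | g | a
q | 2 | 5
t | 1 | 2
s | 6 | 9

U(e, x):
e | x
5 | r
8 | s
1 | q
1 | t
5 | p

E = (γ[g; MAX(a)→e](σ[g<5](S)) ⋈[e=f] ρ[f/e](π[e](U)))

Subexpression sizes:
  S → 3
  σ[g<5](S) → 2
  γ[g; MAX(a)→e](σ[g<5](S)) → 2
  U → 5
  π[e](U) → 5
  ρ[f/e](π[e](U)) → 5
  (γ[g; MAX(a)→e](σ[g<5](S)) ⋈[e=f] ρ[f/e](π[e](U))) → 2

|E| = 2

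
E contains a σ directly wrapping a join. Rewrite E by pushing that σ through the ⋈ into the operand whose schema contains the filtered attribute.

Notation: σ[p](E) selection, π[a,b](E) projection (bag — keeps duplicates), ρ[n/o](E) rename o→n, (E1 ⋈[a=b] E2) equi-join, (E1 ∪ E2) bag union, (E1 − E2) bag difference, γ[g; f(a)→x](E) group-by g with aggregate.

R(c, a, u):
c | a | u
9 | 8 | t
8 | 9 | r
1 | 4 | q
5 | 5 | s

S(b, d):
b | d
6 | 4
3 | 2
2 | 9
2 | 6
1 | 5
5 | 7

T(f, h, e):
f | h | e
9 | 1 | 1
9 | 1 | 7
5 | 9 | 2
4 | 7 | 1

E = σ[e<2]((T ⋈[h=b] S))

σ filters on e, owned by the left side.
E' = (σ[e<2](T) ⋈[h=b] S)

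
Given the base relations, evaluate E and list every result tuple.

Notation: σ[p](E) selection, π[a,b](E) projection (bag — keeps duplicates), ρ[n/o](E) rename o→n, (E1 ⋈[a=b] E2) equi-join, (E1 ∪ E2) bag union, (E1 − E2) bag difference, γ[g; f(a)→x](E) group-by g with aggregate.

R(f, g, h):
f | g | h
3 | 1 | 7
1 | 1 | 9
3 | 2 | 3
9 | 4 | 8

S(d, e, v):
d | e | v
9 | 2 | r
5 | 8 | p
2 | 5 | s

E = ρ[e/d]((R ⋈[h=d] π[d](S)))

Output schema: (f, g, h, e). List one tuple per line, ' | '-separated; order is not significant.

Per-node cardinality:
  R → 4
  S → 3
  π[d](S) → 3
  (R ⋈[h=d] π[d](S)) → 1
  ρ[e/d]((R ⋈[h=d] π[d](S))) → 1

== RESULT ==
f | g | h | e
1 | 1 | 9 | 9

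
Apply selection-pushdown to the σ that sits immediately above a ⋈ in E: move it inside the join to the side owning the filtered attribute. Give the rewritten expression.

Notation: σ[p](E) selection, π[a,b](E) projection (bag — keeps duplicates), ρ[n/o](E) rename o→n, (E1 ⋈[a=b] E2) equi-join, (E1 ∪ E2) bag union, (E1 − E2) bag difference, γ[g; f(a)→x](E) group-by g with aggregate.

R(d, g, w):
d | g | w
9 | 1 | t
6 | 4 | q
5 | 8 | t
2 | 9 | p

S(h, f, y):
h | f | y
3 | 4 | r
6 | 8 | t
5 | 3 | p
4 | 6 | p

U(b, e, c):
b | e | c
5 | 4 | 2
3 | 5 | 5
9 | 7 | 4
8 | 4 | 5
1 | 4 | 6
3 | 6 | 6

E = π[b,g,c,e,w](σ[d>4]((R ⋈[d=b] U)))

σ filters on d, owned by the left side.
E' = π[b,g,c,e,w]((σ[d>4](R) ⋈[d=b] U))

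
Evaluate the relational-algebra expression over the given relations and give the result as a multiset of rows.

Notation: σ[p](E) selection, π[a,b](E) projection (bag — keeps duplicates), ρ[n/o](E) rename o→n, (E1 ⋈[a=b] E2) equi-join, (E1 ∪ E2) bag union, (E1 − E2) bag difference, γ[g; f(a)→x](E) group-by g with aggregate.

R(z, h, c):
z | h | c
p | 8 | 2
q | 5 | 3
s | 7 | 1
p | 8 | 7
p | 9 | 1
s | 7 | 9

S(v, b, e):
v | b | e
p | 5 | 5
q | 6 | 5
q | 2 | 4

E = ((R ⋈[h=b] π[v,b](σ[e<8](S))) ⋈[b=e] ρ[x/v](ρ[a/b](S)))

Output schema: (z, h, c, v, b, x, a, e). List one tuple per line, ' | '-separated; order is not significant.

Subexpression sizes:
  R → 6
  S → 3
  σ[e<8](S) → 3
  π[v,b](σ[e<8](S)) → 3
  (R ⋈[h=b] π[v,b](σ[e<8](S))) → 1
  S → 3
  ρ[a/b](S) → 3
  ρ[x/v](ρ[a/b](S)) → 3
  ((R ⋈[h=b] π[v,b](σ[e<8](S))) ⋈[b=e] ρ[x/v](ρ[a/b](S))) → 2

== RESULT ==
z | h | c | v | b | x | a | e
q | 5 | 3 | p | 5 | p | 5 | 5
q | 5 | 3 | p | 5 | q | 6 | 5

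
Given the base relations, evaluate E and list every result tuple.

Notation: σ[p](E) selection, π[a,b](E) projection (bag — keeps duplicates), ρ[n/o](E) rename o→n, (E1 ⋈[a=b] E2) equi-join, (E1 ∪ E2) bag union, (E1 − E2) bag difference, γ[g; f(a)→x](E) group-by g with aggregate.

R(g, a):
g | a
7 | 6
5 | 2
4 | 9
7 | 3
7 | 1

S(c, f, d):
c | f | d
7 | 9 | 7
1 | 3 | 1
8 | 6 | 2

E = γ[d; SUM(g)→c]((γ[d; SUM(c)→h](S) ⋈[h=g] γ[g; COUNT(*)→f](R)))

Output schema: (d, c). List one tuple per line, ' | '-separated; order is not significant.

Per-node cardinality:
  S → 3
  γ[d; SUM(c)→h](S) → 3
  R → 5
  γ[g; COUNT(*)→f](R) → 3
  (γ[d; SUM(c)→h](S) ⋈[h=g] γ[g; COUNT(*)→f](R)) → 1
  γ[d; SUM(g)→c]((γ[d; SUM(c)→h](S) ⋈[h=g] γ[g; COUNT(*)→f](R))) → 1

== RESULT ==
d | c
7 | 7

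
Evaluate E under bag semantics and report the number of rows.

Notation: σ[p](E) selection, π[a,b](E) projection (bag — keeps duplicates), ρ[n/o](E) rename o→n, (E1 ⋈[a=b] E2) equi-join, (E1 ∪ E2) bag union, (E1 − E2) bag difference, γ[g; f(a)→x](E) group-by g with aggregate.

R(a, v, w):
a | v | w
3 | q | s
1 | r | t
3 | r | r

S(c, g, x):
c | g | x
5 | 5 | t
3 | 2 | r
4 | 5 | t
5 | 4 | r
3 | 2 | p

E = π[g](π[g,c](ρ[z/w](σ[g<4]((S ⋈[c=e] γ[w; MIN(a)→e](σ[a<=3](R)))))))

Stepwise |·|:
  S → 5
  R → 3
  σ[a<=3](R) → 3
  γ[w; MIN(a)→e](σ[a<=3](R)) → 3
  (S ⋈[c=e] γ[w; MIN(a)→e](σ[a<=3](R))) → 4
  σ[g<4]((S ⋈[c=e] γ[w; MIN(a)→e](σ[a<=3](R)))) → 4
  ρ[z/w](σ[g<4]((S ⋈[c=e] γ[w; MIN(a)→e](σ[a<=3](R))))) → 4
  π[g,c](ρ[z/w](σ[g<4]((S ⋈[c=e] γ[w; MIN(a)→e](σ[a<=3](R)))))) → 4
  π[g](π[g,c](ρ[z/w](σ[g<4]((S ⋈[c=e] γ[w; MIN(a)→e](σ[a<=3](R))))))) → 4

|E| = 4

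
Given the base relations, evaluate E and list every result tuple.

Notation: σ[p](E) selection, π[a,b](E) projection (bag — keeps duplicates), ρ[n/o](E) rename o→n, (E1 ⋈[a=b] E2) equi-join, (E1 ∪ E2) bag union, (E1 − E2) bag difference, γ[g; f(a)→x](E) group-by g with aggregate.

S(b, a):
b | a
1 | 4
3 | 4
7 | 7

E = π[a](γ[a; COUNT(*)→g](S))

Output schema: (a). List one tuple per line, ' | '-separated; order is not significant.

Row counts bottom-up:
  S → 3
  γ[a; COUNT(*)→g](S) → 2
  π[a](γ[a; COUNT(*)→g](S)) → 2

== RESULT ==
a
4
7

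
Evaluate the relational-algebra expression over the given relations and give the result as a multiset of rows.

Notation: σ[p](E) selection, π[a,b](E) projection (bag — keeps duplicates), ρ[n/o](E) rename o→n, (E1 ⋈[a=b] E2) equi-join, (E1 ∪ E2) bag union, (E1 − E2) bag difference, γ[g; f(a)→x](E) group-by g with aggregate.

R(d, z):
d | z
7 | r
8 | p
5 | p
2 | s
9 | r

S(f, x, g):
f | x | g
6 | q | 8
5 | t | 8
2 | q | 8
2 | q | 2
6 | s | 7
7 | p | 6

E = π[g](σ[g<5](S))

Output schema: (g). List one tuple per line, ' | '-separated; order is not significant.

Stepwise |·|:
  S → 6
  σ[g<5](S) → 1
  π[g](σ[g<5](S)) → 1

== RESULT ==
g
2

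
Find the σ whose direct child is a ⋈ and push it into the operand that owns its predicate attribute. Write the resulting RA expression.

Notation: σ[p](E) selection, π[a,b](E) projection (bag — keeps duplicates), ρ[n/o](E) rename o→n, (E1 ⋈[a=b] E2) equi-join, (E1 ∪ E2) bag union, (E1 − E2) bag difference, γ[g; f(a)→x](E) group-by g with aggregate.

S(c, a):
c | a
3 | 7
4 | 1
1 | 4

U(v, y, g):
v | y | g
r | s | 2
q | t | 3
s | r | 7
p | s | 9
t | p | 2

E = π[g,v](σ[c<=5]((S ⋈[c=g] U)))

σ filters on c, owned by the left side.
E' = π[g,v]((σ[c<=5](S) ⋈[c=g] U))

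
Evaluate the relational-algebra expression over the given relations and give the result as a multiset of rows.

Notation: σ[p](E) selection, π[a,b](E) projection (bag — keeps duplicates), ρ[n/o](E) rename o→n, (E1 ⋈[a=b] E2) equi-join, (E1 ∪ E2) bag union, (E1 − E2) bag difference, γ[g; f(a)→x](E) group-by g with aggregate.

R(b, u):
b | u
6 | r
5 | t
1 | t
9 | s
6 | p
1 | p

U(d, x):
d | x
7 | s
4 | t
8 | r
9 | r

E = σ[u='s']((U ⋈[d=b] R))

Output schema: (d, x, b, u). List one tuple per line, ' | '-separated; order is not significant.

Stepwise |·|:
  U → 4
  R → 6
  (U ⋈[d=b] R) → 1
  σ[u='s']((U ⋈[d=b] R)) → 1

== RESULT ==
d | x | b | u
9 | r | 9 | s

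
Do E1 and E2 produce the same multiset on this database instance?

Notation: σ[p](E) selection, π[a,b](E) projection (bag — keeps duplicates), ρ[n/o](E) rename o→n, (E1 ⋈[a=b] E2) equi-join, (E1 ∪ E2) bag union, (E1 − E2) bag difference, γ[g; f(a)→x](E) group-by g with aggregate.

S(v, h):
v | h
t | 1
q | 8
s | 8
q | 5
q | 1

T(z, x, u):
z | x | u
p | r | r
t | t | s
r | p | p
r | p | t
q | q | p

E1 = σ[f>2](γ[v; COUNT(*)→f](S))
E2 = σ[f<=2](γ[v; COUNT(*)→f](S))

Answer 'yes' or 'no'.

E1 stepwise |·|:
  S → 5
  γ[v; COUNT(*)→f](S) → 3
  σ[f>2](γ[v; COUNT(*)→f](S)) → 1
E2 stepwise |·|:
  S → 5
  γ[v; COUNT(*)→f](S) → 3
  σ[f<=2](γ[v; COUNT(*)→f](S)) → 2

E1 result:
v | f
q | 3
E2 result:
v | f
s | 1
t | 1
Witness: ('q', 3) appears 1× in E1 but 0× in E2.

no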